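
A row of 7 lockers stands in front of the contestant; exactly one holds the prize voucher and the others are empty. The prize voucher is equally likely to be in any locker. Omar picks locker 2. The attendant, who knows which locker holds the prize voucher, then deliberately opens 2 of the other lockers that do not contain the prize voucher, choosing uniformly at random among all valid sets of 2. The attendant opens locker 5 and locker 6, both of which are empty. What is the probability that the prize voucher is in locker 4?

Consider each possible location of the prize voucher in turn.
If it is in any of lockers 1, 3, 4, and 7 (prior 1/7 each): the attendant has 10 equally likely choices, so probability 1/10; weight (1/7)·(1/10) = 1/70 each.
If it is in locker 2 (prior 1/7): the attendant has 15 equally likely choices, so probability 1/15; weight (1/7)·(1/15) = 1/105.
If it is in either of lockers 5 and 6 (prior 1/7 each): that locker was opened and seen not to hold the prize — ruled out; weight (1/7)·0 = 0 each.
The weights sum to 1/15.
So P(the prize voucher in locker 4 | the attendant opened locker 5 and locker 6) = (1/70) / (1/15) = 3/14.

3/14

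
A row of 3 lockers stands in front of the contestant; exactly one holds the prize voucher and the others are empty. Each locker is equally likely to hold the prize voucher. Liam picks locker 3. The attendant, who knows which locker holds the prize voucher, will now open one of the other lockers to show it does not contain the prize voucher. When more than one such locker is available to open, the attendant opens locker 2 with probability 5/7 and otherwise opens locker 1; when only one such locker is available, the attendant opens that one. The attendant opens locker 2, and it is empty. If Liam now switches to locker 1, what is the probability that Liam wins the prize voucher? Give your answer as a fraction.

7/12

Consider each possible location of the prize voucher in turn.
If it is in locker 1 (prior 1/3): only locker 2 is available, probability 1; weight (1/3)·1 = 1/3.
If it is in locker 2 (prior 1/3): the attendant opened locker 2, so this case is ruled out; weight (1/3)·0 = 0.
If it is in locker 3 (prior 1/3): locker 2 is available, opened with probability 5/7; weight (1/3)·(5/7) = 5/21.
The weights sum to 4/7.
So P(the prize voucher in locker 1 | the attendant opened locker 2) = (1/3) / (4/7) = 7/12.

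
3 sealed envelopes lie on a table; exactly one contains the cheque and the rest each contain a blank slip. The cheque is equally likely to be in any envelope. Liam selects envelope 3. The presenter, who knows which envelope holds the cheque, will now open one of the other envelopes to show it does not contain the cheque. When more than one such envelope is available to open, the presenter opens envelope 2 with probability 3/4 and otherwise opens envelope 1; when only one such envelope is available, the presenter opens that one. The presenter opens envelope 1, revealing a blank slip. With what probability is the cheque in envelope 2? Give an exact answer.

4/5

Consider each possible location of the cheque in turn.
If it is in envelope 1 (prior 1/3): the presenter opened envelope 1, so this case is ruled out; weight (1/3)·0 = 0.
If it is in envelope 2 (prior 1/3): only envelope 1 is available, probability 1; weight (1/3)·1 = 1/3.
If it is in envelope 3 (prior 1/3): envelope 2 is available but not opened, probability 1/4; weight (1/3)·(1/4) = 1/12.
The weights sum to 5/12.
So P(the cheque in envelope 2 | the presenter opened envelope 1) = (1/3) / (5/12) = 4/5.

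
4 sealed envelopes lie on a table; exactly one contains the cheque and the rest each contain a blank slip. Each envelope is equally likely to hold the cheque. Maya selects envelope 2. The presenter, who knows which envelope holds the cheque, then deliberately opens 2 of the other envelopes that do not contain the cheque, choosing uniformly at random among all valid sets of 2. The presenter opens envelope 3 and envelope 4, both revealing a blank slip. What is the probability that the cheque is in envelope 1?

Apply Bayes' rule, conditioning on where the cheque actually is.
If it is in envelope 1 (prior 1/4): the presenter has no choice, probability 1; weight (1/4)·1 = 1/4.
If it is in envelope 2 (prior 1/4): the presenter has 3 equally likely choices, so probability 1/3; weight (1/4)·(1/3) = 1/12.
If it is in either of envelopes 3 and 4 (prior 1/4 each): that envelope was opened and seen not to hold the prize — ruled out; weight (1/4)·0 = 0 each.
The weights sum to 1/3.
So P(the cheque in envelope 1 | the presenter opened envelope 3 and envelope 4) = (1/4) / (1/3) = 3/4.

3/4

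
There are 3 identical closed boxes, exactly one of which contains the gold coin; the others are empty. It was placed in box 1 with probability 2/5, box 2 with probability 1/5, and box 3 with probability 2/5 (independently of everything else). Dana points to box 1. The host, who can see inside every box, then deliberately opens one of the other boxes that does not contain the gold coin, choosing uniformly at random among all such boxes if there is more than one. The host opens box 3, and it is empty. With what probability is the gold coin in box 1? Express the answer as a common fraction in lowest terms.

Condition on the true location of the gold coin.
If it is in box 1 (prior 2/5): the host has 2 equally likely choices, so probability 1/2; weight (2/5)·(1/2) = 1/5.
If it is in box 2 (prior 1/5): the host has no choice, probability 1; weight (1/5)·1 = 1/5.
If it is in box 3 (prior 2/5): the host opened box 3, so this case is ruled out; weight (2/5)·0 = 0.
The weights sum to 2/5.
So P(the gold coin in box 1 | the host opened box 3) = (1/5) / (2/5) = 1/2.

1/2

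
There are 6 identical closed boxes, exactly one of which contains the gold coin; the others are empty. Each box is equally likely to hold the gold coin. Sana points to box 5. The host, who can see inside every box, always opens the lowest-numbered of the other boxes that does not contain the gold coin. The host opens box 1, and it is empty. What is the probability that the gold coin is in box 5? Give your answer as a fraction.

1/5

Apply Bayes' rule, conditioning on where the gold coin actually is.
If it is in box 1 (prior 1/6): the host opened box 1, so this case is ruled out; weight (1/6)·0 = 0.
If it is in any of boxes 2, 3, 4, 5, and 6 (prior 1/6 each): box 1 is the lowest-numbered option available, probability 1; weight (1/6)·1 = 1/6 each.
The weights sum to 5/6.
So P(the gold coin in box 5 | the host opened box 1) = (1/6) / (5/6) = 1/5.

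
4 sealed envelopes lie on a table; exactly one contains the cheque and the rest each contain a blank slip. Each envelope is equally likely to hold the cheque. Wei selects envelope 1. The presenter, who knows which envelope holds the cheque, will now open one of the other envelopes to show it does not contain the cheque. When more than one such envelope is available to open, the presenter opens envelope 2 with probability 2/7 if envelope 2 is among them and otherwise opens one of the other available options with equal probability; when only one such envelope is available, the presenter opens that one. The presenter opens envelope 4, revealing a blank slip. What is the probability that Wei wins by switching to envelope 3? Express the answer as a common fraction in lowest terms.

5/11

Consider each possible location of the cheque in turn.
If it is in envelope 1 (prior 1/4): envelope 2 is available but not opened; envelope 4 gets probability (1 − 2/7)/2 = 5/14; weight (1/4)·(5/14) = 5/56.
If it is in envelope 2 (prior 1/4): envelope 2 holds the prize so is unavailable; the presenter chooses uniformly among the 2 others, probability 1/2; weight (1/4)·(1/2) = 1/8.
If it is in envelope 3 (prior 1/4): envelope 2 is available but not opened, probability 5/7; weight (1/4)·(5/7) = 5/28.
If it is in envelope 4 (prior 1/4): the presenter opened envelope 4, so this case is ruled out; weight (1/4)·0 = 0.
The weights sum to 11/28.
So P(the cheque in envelope 3 | the presenter opened envelope 4) = (5/28) / (11/28) = 5/11.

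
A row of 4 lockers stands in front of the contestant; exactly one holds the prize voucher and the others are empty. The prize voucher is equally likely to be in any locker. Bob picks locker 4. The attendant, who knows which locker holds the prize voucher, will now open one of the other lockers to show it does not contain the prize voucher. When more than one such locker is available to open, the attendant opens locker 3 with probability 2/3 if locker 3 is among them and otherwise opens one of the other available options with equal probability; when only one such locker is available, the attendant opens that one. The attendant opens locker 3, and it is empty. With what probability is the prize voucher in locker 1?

Apply Bayes' rule, conditioning on where the prize voucher actually is.
If it is in any of lockers 1, 2, and 4 (prior 1/4 each): locker 3 is available, opened with probability 2/3; weight (1/4)·(2/3) = 1/6 each.
If it is in locker 3 (prior 1/4): the attendant opened locker 3, so this case is ruled out; weight (1/4)·0 = 0.
The weights sum to 1/2.
So P(the prize voucher in locker 1 | the attendant opened locker 3) = (1/6) / (1/2) = 1/3.

1/3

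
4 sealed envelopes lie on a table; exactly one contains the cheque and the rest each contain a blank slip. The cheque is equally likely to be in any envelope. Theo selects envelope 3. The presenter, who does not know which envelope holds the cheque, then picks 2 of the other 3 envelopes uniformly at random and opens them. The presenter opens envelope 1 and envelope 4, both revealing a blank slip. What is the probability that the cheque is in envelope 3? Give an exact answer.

Condition on the true location of the cheque.
If it is in either of envelopes 1 and 4 (prior 1/4 each): that envelope was opened and seen not to hold the prize — ruled out; weight (1/4)·0 = 0 each.
If it is in either of envelopes 2 and 3 (prior 1/4 each): the presenter picks exactly this set with probability 1/3 regardless, and none is the prize; weight (1/4)·(1/3) = 1/12 each.
The weights sum to 1/6.
So P(the cheque in envelope 3 | the presenter opened envelope 1 and envelope 4) = (1/12) / (1/6) = 1/2.

1/2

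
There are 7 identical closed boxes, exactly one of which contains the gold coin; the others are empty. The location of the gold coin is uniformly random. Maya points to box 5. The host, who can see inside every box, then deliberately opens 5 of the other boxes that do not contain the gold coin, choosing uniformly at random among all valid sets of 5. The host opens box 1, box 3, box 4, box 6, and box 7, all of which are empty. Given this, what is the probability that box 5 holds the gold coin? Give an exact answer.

1/7

Apply Bayes' rule, conditioning on where the gold coin actually is.
If it is in any of boxes 1, 3, 4, 6, and 7 (prior 1/7 each): that box was opened and seen not to hold the prize — ruled out; weight (1/7)·0 = 0 each.
If it is in box 2 (prior 1/7): the host has no choice, probability 1; weight (1/7)·1 = 1/7.
If it is in box 5 (prior 1/7): the host has 6 equally likely choices, so probability 1/6; weight (1/7)·(1/6) = 1/42.
The weights sum to 1/6.
So P(the gold coin in box 5 | the host opened box 1, box 3, box 4, box 6, and box 7) = (1/42) / (1/6) = 1/7.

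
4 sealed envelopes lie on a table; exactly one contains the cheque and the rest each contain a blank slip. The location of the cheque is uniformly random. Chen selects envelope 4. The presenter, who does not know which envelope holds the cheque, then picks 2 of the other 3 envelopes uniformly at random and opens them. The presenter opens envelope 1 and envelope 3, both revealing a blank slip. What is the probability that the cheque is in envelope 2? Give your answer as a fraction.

Because the presenter chose which envelopes to open without knowing where the cheque is, the choice is independent of the prize location. Learning that none of the 2 opened envelopes holds the cheque simply rules out those 2 locations and leaves the remaining 2 envelopes still equally likely by symmetry.
So P(the cheque in envelope 2) = 1/2.

1/2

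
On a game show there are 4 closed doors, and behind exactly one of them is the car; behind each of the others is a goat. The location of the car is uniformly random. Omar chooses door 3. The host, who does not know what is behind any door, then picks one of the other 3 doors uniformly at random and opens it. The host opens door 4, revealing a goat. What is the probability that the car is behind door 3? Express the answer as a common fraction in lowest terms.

Because the host chose which door to open without knowing where the car is, the choice is independent of the prize location. Learning that door 4 does not hold the car simply rules out that one location and leaves the remaining 3 doors still equally likely by symmetry.
So P(the car behind door 3) = 1/3.

1/3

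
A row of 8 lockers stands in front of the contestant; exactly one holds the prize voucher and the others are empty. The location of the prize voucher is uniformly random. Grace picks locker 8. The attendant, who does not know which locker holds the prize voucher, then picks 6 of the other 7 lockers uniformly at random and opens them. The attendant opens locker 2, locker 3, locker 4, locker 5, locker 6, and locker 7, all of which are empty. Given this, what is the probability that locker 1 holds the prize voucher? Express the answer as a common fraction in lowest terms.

Apply Bayes' rule, conditioning on where the prize voucher actually is.
If it is in either of lockers 1 and 8 (prior 1/8 each): the attendant picks exactly this set with probability 1/7 regardless, and none is the prize; weight (1/8)·(1/7) = 1/56 each.
If it is in any of lockers 2, 3, 4, 5, 6, and 7 (prior 1/8 each): that locker was opened and seen not to hold the prize — ruled out; weight (1/8)·0 = 0 each.
The weights sum to 1/28.
So P(the prize voucher in locker 1 | the attendant opened locker 2, locker 3, locker 4, locker 5, locker 6, and locker 7) = (1/56) / (1/28) = 1/2.

1/2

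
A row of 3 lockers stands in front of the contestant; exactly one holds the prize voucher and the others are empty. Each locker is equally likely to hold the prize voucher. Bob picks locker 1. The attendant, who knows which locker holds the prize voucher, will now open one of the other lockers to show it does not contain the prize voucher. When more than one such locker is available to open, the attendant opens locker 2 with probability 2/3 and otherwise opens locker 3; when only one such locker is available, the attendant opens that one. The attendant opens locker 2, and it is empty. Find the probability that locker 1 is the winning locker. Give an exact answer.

Apply Bayes' rule, conditioning on where the prize voucher actually is.
If it is in locker 1 (prior 1/3): locker 2 is available, opened with probability 2/3; weight (1/3)·(2/3) = 2/9.
If it is in locker 2 (prior 1/3): the attendant opened locker 2, so this case is ruled out; weight (1/3)·0 = 0.
If it is in locker 3 (prior 1/3): only locker 2 is available, probability 1; weight (1/3)·1 = 1/3.
The weights sum to 5/9.
So P(the prize voucher in locker 1 | the attendant opened locker 2) = (2/9) / (5/9) = 2/5.

2/5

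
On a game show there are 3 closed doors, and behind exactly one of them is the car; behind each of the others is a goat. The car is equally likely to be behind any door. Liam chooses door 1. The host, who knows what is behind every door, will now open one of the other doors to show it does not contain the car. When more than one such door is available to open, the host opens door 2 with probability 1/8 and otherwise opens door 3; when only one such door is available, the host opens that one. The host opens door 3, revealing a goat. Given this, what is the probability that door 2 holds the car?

Consider each possible location of the car in turn.
If it is behind door 1 (prior 1/3): door 2 is available but not opened, probability 7/8; weight (1/3)·(7/8) = 7/24.
If it is behind door 2 (prior 1/3): only door 3 is available, probability 1; weight (1/3)·1 = 1/3.
If it is behind door 3 (prior 1/3): the host opened door 3, so this case is ruled out; weight (1/3)·0 = 0.
The weights sum to 5/8.
So P(the car behind door 2 | the host opened door 3) = (1/3) / (5/8) = 8/15.

8/15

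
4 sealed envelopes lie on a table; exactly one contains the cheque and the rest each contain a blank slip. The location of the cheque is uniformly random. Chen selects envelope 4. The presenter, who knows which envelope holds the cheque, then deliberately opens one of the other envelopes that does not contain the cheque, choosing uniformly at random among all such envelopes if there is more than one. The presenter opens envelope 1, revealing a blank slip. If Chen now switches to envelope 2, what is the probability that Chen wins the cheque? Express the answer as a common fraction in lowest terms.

3/8

Consider each possible location of the cheque in turn.
If it is in envelope 1 (prior 1/4): the presenter opened envelope 1, so this case is ruled out; weight (1/4)·0 = 0.
If it is in either of envelopes 2 and 3 (prior 1/4 each): the presenter has 2 equally likely choices, so probability 1/2; weight (1/4)·(1/2) = 1/8 each.
If it is in envelope 4 (prior 1/4): the presenter has 3 equally likely choices, so probability 1/3; weight (1/4)·(1/3) = 1/12.
The weights sum to 1/3.
So P(the cheque in envelope 2 | the presenter opened envelope 1) = (1/8) / (1/3) = 3/8.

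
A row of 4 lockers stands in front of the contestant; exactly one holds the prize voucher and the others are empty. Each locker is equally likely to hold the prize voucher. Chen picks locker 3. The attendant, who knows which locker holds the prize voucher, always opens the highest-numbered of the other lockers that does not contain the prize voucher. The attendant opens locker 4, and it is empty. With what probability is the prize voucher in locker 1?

Consider each possible location of the prize voucher in turn.
If it is in any of lockers 1, 2, and 3 (prior 1/4 each): locker 4 is the highest-numbered option available, probability 1; weight (1/4)·1 = 1/4 each.
If it is in locker 4 (prior 1/4): the attendant opened locker 4, so this case is ruled out; weight (1/4)·0 = 0.
The weights sum to 3/4.
So P(the prize voucher in locker 1 | the attendant opened locker 4) = (1/4) / (3/4) = 1/3.

1/3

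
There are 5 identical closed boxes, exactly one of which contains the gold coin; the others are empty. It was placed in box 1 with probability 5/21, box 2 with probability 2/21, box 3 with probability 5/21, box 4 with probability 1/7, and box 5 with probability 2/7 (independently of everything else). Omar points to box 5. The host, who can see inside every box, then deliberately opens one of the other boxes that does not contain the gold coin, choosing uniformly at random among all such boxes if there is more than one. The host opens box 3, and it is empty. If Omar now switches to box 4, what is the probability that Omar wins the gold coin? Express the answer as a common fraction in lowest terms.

6/29

Consider each possible location of the gold coin in turn.
If it is in box 1 (prior 5/21): the host has 3 equally likely choices, so probability 1/3; weight (5/21)·(1/3) = 5/63.
If it is in box 2 (prior 2/21): the host has 3 equally likely choices, so probability 1/3; weight (2/21)·(1/3) = 2/63.
If it is in box 3 (prior 5/21): the host opened box 3, so this case is ruled out; weight (5/21)·0 = 0.
If it is in box 4 (prior 1/7): the host has 3 equally likely choices, so probability 1/3; weight (1/7)·(1/3) = 1/21.
If it is in box 5 (prior 2/7): the host has 4 equally likely choices, so probability 1/4; weight (2/7)·(1/4) = 1/14.
The weights sum to 29/126.
So P(the gold coin in box 4 | the host opened box 3) = (1/21) / (29/126) = 6/29.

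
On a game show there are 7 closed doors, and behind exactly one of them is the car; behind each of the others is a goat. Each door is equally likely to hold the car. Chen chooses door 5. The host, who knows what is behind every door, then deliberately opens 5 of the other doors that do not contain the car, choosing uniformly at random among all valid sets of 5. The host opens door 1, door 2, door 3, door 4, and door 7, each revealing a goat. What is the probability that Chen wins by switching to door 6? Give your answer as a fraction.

6/7

Consider each possible location of the car in turn.
If it is behind any of doors 1, 2, 3, 4, and 7 (prior 1/7 each): that door was opened and seen not to hold the prize — ruled out; weight (1/7)·0 = 0 each.
If it is behind door 5 (prior 1/7): the host has 6 equally likely choices, so probability 1/6; weight (1/7)·(1/6) = 1/42.
If it is behind door 6 (prior 1/7): the host has no choice, probability 1; weight (1/7)·1 = 1/7.
The weights sum to 1/6.
So P(the car behind door 6 | the host opened door 1, door 2, door 3, door 4, and door 7) = (1/7) / (1/6) = 6/7.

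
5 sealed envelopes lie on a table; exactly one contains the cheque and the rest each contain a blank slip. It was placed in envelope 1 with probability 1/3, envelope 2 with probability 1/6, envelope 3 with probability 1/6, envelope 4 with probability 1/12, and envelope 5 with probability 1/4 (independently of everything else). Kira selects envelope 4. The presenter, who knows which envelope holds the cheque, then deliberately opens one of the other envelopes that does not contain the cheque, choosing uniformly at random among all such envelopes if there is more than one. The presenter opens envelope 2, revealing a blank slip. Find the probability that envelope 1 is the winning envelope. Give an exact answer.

Condition on the true location of the cheque.
If it is in envelope 1 (prior 1/3): the presenter has 3 equally likely choices, so probability 1/3; weight (1/3)·(1/3) = 1/9.
If it is in envelope 2 (prior 1/6): the presenter opened envelope 2, so this case is ruled out; weight (1/6)·0 = 0.
If it is in envelope 3 (prior 1/6): the presenter has 3 equally likely choices, so probability 1/3; weight (1/6)·(1/3) = 1/18.
If it is in envelope 4 (prior 1/12): the presenter has 4 equally likely choices, so probability 1/4; weight (1/12)·(1/4) = 1/48.
If it is in envelope 5 (prior 1/4): the presenter has 3 equally likely choices, so probability 1/3; weight (1/4)·(1/3) = 1/12.
The weights sum to 13/48.
So P(the cheque in envelope 1 | the presenter opened envelope 2) = (1/9) / (13/48) = 16/39.

16/39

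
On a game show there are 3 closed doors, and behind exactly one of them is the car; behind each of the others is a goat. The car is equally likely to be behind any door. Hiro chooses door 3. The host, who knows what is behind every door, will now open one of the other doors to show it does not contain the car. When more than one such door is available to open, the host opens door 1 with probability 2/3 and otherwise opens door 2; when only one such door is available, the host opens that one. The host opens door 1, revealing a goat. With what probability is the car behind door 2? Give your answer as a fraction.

Apply Bayes' rule, conditioning on where the car actually is.
If it is behind door 1 (prior 1/3): the host opened door 1, so this case is ruled out; weight (1/3)·0 = 0.
If it is behind door 2 (prior 1/3): only door 1 is available, probability 1; weight (1/3)·1 = 1/3.
If it is behind door 3 (prior 1/3): door 1 is available, opened with probability 2/3; weight (1/3)·(2/3) = 2/9.
The weights sum to 5/9.
So P(the car behind door 2 | the host opened door 1) = (1/3) / (5/9) = 3/5.

3/5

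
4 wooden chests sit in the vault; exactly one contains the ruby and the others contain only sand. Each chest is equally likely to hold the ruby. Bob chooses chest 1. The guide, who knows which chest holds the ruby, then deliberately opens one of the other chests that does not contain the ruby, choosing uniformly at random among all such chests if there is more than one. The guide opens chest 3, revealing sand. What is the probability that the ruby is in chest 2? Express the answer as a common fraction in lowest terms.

Apply Bayes' rule, conditioning on where the ruby actually is.
If it is in chest 1 (prior 1/4): the guide has 3 equally likely choices, so probability 1/3; weight (1/4)·(1/3) = 1/12.
If it is in either of chests 2 and 4 (prior 1/4 each): the guide has 2 equally likely choices, so probability 1/2; weight (1/4)·(1/2) = 1/8 each.
If it is in chest 3 (prior 1/4): the guide opened chest 3, so this case is ruled out; weight (1/4)·0 = 0.
The weights sum to 1/3.
So P(the ruby in chest 2 | the guide opened chest 3) = (1/8) / (1/3) = 3/8.

3/8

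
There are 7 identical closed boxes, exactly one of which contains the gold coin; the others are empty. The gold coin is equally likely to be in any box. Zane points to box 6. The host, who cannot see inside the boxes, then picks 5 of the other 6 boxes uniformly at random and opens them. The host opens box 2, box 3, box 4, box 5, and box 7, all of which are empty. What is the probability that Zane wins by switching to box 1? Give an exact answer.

1/2

Apply Bayes' rule, conditioning on where the gold coin actually is.
If it is in either of boxes 1 and 6 (prior 1/7 each): the host picks exactly this set with probability 1/6 regardless, and none is the prize; weight (1/7)·(1/6) = 1/42 each.
If it is in any of boxes 2, 3, 4, 5, and 7 (prior 1/7 each): that box was opened and seen not to hold the prize — ruled out; weight (1/7)·0 = 0 each.
The weights sum to 1/21.
So P(the gold coin in box 1 | the host opened box 2, box 3, box 4, box 5, and box 7) = (1/42) / (1/21) = 1/2.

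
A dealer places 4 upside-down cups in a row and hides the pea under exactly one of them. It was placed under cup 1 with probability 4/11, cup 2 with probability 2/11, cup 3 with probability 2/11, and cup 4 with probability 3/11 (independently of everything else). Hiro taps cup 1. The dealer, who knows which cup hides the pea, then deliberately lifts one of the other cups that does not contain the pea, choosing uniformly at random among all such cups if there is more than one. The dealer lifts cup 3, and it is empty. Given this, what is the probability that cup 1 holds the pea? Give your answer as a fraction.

Condition on the true location of the pea.
If it is under cup 1 (prior 4/11): the dealer has 3 equally likely choices, so probability 1/3; weight (4/11)·(1/3) = 4/33.
If it is under cup 2 (prior 2/11): the dealer has 2 equally likely choices, so probability 1/2; weight (2/11)·(1/2) = 1/11.
If it is under cup 3 (prior 2/11): the dealer opened cup 3, so this case is ruled out; weight (2/11)·0 = 0.
If it is under cup 4 (prior 3/11): the dealer has 2 equally likely choices, so probability 1/2; weight (3/11)·(1/2) = 3/22.
The weights sum to 23/66.
So P(the pea under cup 1 | the dealer opened cup 3) = (4/33) / (23/66) = 8/23.

8/23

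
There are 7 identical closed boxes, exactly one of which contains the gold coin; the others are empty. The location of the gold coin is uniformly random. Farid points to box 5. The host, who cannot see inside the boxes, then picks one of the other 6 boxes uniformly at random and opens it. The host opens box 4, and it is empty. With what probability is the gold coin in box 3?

1/6

Condition on the true location of the gold coin.
If it is in any of boxes 1, 2, 3, 5, 6, and 7 (prior 1/7 each): the host picks box 4 with probability 1/6 regardless, and it is not the prize; weight (1/7)·(1/6) = 1/42 each.
If it is in box 4 (prior 1/7): the host opened box 4, so this case is ruled out; weight (1/7)·0 = 0.
The weights sum to 1/7.
So P(the gold coin in box 3 | the host opened box 4) = (1/42) / (1/7) = 1/6.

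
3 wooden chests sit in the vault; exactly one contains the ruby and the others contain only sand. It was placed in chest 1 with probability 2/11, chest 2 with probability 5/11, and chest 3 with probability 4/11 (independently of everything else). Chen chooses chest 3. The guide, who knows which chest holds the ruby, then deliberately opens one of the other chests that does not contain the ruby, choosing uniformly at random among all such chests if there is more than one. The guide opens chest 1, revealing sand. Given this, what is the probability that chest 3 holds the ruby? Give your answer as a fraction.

Apply Bayes' rule, conditioning on where the ruby actually is.
If it is in chest 1 (prior 2/11): the guide opened chest 1, so this case is ruled out; weight (2/11)·0 = 0.
If it is in chest 2 (prior 5/11): the guide has no choice, probability 1; weight (5/11)·1 = 5/11.
If it is in chest 3 (prior 4/11): the guide has 2 equally likely choices, so probability 1/2; weight (4/11)·(1/2) = 2/11.
The weights sum to 7/11.
So P(the ruby in chest 3 | the guide opened chest 1) = (2/11) / (7/11) = 2/7.

2/7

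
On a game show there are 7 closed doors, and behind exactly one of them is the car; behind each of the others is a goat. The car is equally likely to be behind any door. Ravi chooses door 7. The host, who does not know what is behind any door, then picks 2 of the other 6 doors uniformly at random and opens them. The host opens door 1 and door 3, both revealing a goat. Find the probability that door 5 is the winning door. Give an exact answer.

Condition on the true location of the car.
If it is behind either of doors 1 and 3 (prior 1/7 each): that door was opened and seen not to hold the prize — ruled out; weight (1/7)·0 = 0 each.
If it is behind any of doors 2, 4, 5, 6, and 7 (prior 1/7 each): the host picks exactly this set with probability 1/15 regardless, and none is the prize; weight (1/7)·(1/15) = 1/105 each.
The weights sum to 1/21.
So P(the car behind door 5 | the host opened door 1 and door 3) = (1/105) / (1/21) = 1/5.

1/5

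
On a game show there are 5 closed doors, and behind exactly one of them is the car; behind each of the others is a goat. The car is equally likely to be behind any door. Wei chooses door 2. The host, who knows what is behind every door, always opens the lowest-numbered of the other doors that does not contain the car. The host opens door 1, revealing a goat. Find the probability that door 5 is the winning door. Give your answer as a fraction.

Consider each possible location of the car in turn.
If it is behind door 1 (prior 1/5): the host opened door 1, so this case is ruled out; weight (1/5)·0 = 0.
If it is behind any of doors 2, 3, 4, and 5 (prior 1/5 each): door 1 is the lowest-numbered option available, probability 1; weight (1/5)·1 = 1/5 each.
The weights sum to 4/5.
So P(the car behind door 5 | the host opened door 1) = (1/5) / (4/5) = 1/4.

1/4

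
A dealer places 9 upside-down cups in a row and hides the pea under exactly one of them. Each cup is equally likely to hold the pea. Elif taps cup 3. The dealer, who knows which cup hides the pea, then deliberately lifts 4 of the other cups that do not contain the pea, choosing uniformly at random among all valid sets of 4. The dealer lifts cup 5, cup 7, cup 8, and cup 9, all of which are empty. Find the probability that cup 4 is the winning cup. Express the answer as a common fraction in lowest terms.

Condition on the true location of the pea.
If it is under any of cups 1, 2, 4, and 6 (prior 1/9 each): the dealer has 35 equally likely choices, so probability 1/35; weight (1/9)·(1/35) = 1/315 each.
If it is under cup 3 (prior 1/9): the dealer has 70 equally likely choices, so probability 1/70; weight (1/9)·(1/70) = 1/630.
If it is under any of cups 5, 7, 8, and 9 (prior 1/9 each): that cup was opened and seen not to hold the prize — ruled out; weight (1/9)·0 = 0 each.
The weights sum to 1/70.
So P(the pea under cup 4 | the dealer opened cup 5, cup 7, cup 8, and cup 9) = (1/315) / (1/70) = 2/9.

2/9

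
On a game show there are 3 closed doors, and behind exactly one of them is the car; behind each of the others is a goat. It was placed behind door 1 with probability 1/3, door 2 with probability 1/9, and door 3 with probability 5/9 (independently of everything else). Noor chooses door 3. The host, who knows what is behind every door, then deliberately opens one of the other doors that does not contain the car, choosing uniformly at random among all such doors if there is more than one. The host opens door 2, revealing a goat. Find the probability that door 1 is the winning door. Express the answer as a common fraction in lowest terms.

Consider each possible location of the car in turn.
If it is behind door 1 (prior 1/3): the host has no choice, probability 1; weight (1/3)·1 = 1/3.
If it is behind door 2 (prior 1/9): the host opened door 2, so this case is ruled out; weight (1/9)·0 = 0.
If it is behind door 3 (prior 5/9): the host has 2 equally likely choices, so probability 1/2; weight (5/9)·(1/2) = 5/18.
The weights sum to 11/18.
So P(the car behind door 1 | the host opened door 2) = (1/3) / (11/18) = 6/11.

6/11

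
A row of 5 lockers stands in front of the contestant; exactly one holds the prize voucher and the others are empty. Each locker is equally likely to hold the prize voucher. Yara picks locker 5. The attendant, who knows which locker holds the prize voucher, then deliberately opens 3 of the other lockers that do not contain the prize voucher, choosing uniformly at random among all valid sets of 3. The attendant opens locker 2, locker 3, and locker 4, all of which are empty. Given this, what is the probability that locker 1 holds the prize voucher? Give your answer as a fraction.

4/5

Consider each possible location of the prize voucher in turn.
If it is in locker 1 (prior 1/5): the attendant has no choice, probability 1; weight (1/5)·1 = 1/5.
If it is in any of lockers 2, 3, and 4 (prior 1/5 each): that locker was opened and seen not to hold the prize — ruled out; weight (1/5)·0 = 0 each.
If it is in locker 5 (prior 1/5): the attendant has 4 equally likely choices, so probability 1/4; weight (1/5)·(1/4) = 1/20.
The weights sum to 1/4.
So P(the prize voucher in locker 1 | the attendant opened locker 2, locker 3, and locker 4) = (1/5) / (1/4) = 4/5.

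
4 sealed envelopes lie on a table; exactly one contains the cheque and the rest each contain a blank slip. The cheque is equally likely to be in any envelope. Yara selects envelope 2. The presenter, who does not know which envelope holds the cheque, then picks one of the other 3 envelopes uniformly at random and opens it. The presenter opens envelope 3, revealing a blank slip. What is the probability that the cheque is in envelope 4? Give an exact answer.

Because the presenter chose which envelope to open without knowing where the cheque is, the choice is independent of the prize location. Learning that envelope 3 does not hold the cheque simply rules out that one location and leaves the remaining 3 envelopes still equally likely by symmetry.
So P(the cheque in envelope 4) = 1/3.

1/3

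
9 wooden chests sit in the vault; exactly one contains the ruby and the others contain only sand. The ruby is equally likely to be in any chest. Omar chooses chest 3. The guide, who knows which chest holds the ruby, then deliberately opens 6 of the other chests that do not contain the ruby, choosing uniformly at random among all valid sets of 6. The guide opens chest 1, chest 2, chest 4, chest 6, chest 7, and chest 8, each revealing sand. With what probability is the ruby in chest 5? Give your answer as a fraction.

Consider each possible location of the ruby in turn.
If it is in any of chests 1, 2, 4, 6, 7, and 8 (prior 1/9 each): that chest was opened and seen not to hold the prize — ruled out; weight (1/9)·0 = 0 each.
If it is in chest 3 (prior 1/9): the guide has 28 equally likely choices, so probability 1/28; weight (1/9)·(1/28) = 1/252.
If it is in either of chests 5 and 9 (prior 1/9 each): the guide has 7 equally likely choices, so probability 1/7; weight (1/9)·(1/7) = 1/63 each.
The weights sum to 1/28.
So P(the ruby in chest 5 | the guide opened chest 1, chest 2, chest 4, chest 6, chest 7, and chest 8) = (1/63) / (1/28) = 4/9.

4/9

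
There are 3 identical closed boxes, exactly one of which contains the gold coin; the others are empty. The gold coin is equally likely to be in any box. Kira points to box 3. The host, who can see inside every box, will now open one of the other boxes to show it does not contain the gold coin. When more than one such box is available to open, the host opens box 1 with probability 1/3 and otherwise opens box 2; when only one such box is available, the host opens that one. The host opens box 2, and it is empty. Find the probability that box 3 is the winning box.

2/5

Consider each possible location of the gold coin in turn.
If it is in box 1 (prior 1/3): only box 2 is available, probability 1; weight (1/3)·1 = 1/3.
If it is in box 2 (prior 1/3): the host opened box 2, so this case is ruled out; weight (1/3)·0 = 0.
If it is in box 3 (prior 1/3): box 1 is available but not opened, probability 2/3; weight (1/3)·(2/3) = 2/9.
The weights sum to 5/9.
So P(the gold coin in box 3 | the host opened box 2) = (2/9) / (5/9) = 2/5.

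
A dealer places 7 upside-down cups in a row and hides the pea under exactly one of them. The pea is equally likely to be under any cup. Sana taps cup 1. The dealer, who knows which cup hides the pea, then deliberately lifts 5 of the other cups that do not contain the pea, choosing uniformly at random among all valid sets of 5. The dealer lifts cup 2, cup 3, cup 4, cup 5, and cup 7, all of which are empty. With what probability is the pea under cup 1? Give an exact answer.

Condition on the true location of the pea.
If it is under cup 1 (prior 1/7): the dealer has 6 equally likely choices, so probability 1/6; weight (1/7)·(1/6) = 1/42.
If it is under any of cups 2, 3, 4, 5, and 7 (prior 1/7 each): that cup was opened and seen not to hold the prize — ruled out; weight (1/7)·0 = 0 each.
If it is under cup 6 (prior 1/7): the dealer has no choice, probability 1; weight (1/7)·1 = 1/7.
The weights sum to 1/6.
So P(the pea under cup 1 | the dealer opened cup 2, cup 3, cup 4, cup 5, and cup 7) = (1/42) / (1/6) = 1/7.

1/7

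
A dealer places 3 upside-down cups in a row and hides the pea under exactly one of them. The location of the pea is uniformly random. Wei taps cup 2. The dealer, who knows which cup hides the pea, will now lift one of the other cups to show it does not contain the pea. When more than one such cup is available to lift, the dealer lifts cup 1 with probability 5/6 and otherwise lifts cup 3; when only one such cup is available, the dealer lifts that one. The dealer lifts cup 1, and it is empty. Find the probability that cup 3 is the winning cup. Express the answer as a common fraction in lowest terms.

6/11

Apply Bayes' rule, conditioning on where the pea actually is.
If it is under cup 1 (prior 1/3): the dealer opened cup 1, so this case is ruled out; weight (1/3)·0 = 0.
If it is under cup 2 (prior 1/3): cup 1 is available, opened with probability 5/6; weight (1/3)·(5/6) = 5/18.
If it is under cup 3 (prior 1/3): only cup 1 is available, probability 1; weight (1/3)·1 = 1/3.
The weights sum to 11/18.
So P(the pea under cup 3 | the dealer opened cup 1) = (1/3) / (11/18) = 6/11.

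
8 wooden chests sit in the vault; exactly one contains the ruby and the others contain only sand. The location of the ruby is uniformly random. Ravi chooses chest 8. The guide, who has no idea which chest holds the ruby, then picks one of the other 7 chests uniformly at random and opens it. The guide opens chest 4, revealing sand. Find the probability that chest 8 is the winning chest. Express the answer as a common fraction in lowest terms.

Because the guide chose which chest to open without knowing where the ruby is, the choice is independent of the prize location. Learning that chest 4 does not hold the ruby simply rules out that one location and leaves the remaining 7 chests still equally likely by symmetry.
So P(the ruby in chest 8) = 1/7.

1/7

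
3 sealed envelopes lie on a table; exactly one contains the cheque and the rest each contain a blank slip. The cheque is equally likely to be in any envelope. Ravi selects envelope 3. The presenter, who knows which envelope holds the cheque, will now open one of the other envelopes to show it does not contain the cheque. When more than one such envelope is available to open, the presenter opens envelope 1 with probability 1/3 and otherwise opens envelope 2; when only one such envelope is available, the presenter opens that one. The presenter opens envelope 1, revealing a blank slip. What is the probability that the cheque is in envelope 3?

1/4

Consider each possible location of the cheque in turn.
If it is in envelope 1 (prior 1/3): the presenter opened envelope 1, so this case is ruled out; weight (1/3)·0 = 0.
If it is in envelope 2 (prior 1/3): only envelope 1 is available, probability 1; weight (1/3)·1 = 1/3.
If it is in envelope 3 (prior 1/3): envelope 1 is available, opened with probability 1/3; weight (1/3)·(1/3) = 1/9.
The weights sum to 4/9.
So P(the cheque in envelope 3 | the presenter opened envelope 1) = (1/9) / (4/9) = 1/4.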